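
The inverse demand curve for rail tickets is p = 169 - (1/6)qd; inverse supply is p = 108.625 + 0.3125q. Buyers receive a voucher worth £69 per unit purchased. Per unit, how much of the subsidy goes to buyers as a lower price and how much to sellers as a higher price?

Buyers gain £24 per unit; sellers gain £45 per unit

Pre-subsidy: 169 - (1/6)q = 108.625 + 0.3125q gives q* = 126 and p* = 148.
With the rebate, buyers effectively pay pb = ps − 69, where ps is the price sellers receive.
On the curves, pb = 169 - (1/6)q and ps = 108.625 + 0.3125q; the wedge ps − pb = 69 gives 108.625 + 0.3125q − (169 - (1/6)q) = 69, so q' = 270.
Then pb = 169 − (1/6)·270 = 124 and ps = 108.625 + 0.3125·270 = 193.
Buyers' price falls by p* − pb = 148 − 124 = 24; sellers' price rises by ps − p* = 193 − 148 = 45.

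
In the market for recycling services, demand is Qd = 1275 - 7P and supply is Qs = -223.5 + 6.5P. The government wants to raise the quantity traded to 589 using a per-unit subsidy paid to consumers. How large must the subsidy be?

Required subsidy s = 27 per unit

At Q = 589, invert demand for the buyer price: Pb = (1275 − 589)/7 = 98; invert supply for the seller price: Ps = (589 − (-223.5))/6.5 = 125.
The subsidy must fill the gap: s = Ps − Pb = 125 − 98 = 27.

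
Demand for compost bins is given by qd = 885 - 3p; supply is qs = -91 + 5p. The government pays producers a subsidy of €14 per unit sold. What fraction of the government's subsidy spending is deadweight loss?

DWL / government spending = 35/1454

Pre-subsidy: 885 - 3p = -91 + 5p gives p* = 122, q* = 519.
With the subsidy, sellers receive ps = pb + 14 for each unit, where pb is the price buyers pay.
Supply in terms of pb becomes qs = -91 + 5(pb + 14) = -21 + 5pb. Setting this equal to demand: 885 - 3pb = -21 + 5pb, so pb = 113.25.
Sellers receive ps = 113.25 + 14 = 127.25; q' = 885 − 3·113.25 = 545.25.
ΔCS = ½(519 + 545.25)(122 − 113.25) = 4656.09375; ΔPS = ½(519 + 545.25)(127.25 − 122) = 2793.65625.
Government spending = 14 × 545.25 = 7633.5.
DWL = ½ × 14 × (545.25 − 519) = 183.75; fraction = 183.75 / 7633.5 = 35/1454.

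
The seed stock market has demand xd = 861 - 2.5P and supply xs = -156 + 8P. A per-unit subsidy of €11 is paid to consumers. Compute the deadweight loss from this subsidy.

Deadweight loss = 2420/21

Pre-subsidy: 861 - 2.5P = -156 + 8P gives P* = 678/7, x* = 4332/7.
With the rebate, buyers effectively pay Pb = Ps − 11, where Ps is the price sellers receive.
Demand in terms of Ps becomes xd = 861 − 2.5(Ps − 11) = 888.5 - 2.5Ps. Setting this equal to supply: 888.5 - 2.5Ps = -156 + 8Ps, so Ps = 2089/21.
Buyers pay Pb = 2089/21 − 11 = 1858/21; x' = -156 + 8·(2089/21) = 13436/21.
The subsidy expands output by 13436/21 − 4332/7 = 440/21 past the efficient level; on those units the gap between marginal cost and willingness to pay runs from 0 up to 11.
DWL = ½ × 11 × 440/21 = 2420/21.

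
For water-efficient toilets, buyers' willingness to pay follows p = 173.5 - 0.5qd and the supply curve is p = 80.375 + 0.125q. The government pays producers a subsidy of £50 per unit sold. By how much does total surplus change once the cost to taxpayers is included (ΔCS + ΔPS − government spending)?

Net change in total surplus = -£2000

Pre-subsidy: 173.5 - 0.5q = 80.375 + 0.125q gives q* = 149 and p* = 99.
With the subsidy, sellers receive ps = pb + 50 for each unit, where pb is the price buyers pay.
On the curves, pb = 173.5 - 0.5q and ps = 80.375 + 0.125q; the wedge ps − pb = 50 gives 80.375 + 0.125q − (173.5 - 0.5q) = 50, so q' = 229.
Then pb = 173.5 − 0.5·229 = 59 and ps = 80.375 + 0.125·229 = 109.
ΔCS = ½(149 + 229)(99 − 59) = 7560; ΔPS = ½(149 + 229)(109 − 99) = 1890.
Government spending = 50 × 229 = 11450.
Net change = 7560 + 1890 − 11450 = -2000. The loss equals the DWL triangle ½·50·80.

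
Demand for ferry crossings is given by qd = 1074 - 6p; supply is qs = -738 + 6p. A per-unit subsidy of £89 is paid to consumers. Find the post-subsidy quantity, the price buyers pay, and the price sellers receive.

q' = 435; buyers pay £106.5; sellers receive £195.5

Pre-subsidy: 1074 - 6p = -738 + 6p gives p* = 151, q* = 168.
With the rebate, buyers effectively pay pb = ps − 89, where ps is the price sellers receive.
Demand in terms of ps becomes qd = 1074 − 6(ps − 89) = 1608 - 6ps. Setting this equal to supply: 1608 - 6ps = -738 + 6ps, so ps = 195.5.
Buyers pay pb = 195.5 − 89 = 106.5; q' = -738 + 6·195.5 = 435.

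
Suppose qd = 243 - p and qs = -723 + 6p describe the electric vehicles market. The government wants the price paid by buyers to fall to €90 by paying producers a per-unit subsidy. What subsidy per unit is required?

At a buyer price of 90, quantity demanded is 243 − 1·90 = 153.
Sellers supply 153 only when they receive ps with -723 + 6·ps = 153, i.e. ps = 146.
s = ps − pb = 146 − 90 = 56.

Required subsidy s = €56 per unit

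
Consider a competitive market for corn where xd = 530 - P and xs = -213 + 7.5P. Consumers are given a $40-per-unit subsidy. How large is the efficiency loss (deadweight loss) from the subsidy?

Pre-subsidy: 530 - P = -213 + 7.5P gives P* = 1486/17, x* = 7524/17.
With the rebate, buyers effectively pay Pb = Ps − 40, where Ps is the price sellers receive.
Demand in terms of Ps becomes xd = 530 − 1(Ps − 40) = 570 - Ps. Setting this equal to supply: 570 - Ps = -213 + 7.5Ps, so Ps = 1566/17.
Buyers pay Pb = 1566/17 − 40 = 886/17; x' = -213 + 7.5·(1566/17) = 8124/17.
The subsidy expands output by 8124/17 − 7524/17 = 600/17 past the efficient level; on those units the gap between marginal cost and willingness to pay runs from 0 up to 40.
DWL = ½ × 40 × 600/17 = 12000/17.

Deadweight loss = 12000/17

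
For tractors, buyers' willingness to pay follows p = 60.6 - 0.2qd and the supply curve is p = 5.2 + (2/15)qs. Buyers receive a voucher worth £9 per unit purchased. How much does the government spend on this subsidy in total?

Government cost = £1738.8

Pre-subsidy: 60.6 - 0.2q = 5.2 + (2/15)q gives q* = 166.2 and p* = 27.36.
With the rebate, buyers effectively pay pb = ps − 9, where ps is the price sellers receive.
On the curves, pb = 60.6 - 0.2q and ps = 5.2 + (2/15)q; the wedge ps − pb = 9 gives 5.2 + (2/15)q − (60.6 - 0.2q) = 9, so q' = 193.2.
Then pb = 60.6 − 0.2·193.2 = 21.96 and ps = 5.2 + (2/15)·193.2 = 30.96.
Government outlay = subsidy × quantity = 9 × 193.2 = 1738.8.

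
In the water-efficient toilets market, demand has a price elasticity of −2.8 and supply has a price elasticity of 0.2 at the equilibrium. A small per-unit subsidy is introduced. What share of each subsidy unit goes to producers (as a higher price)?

Producer share = 14/15

For a small subsidy around the equilibrium, the benefit split depends on the relative slopes, which at a point are proportional to the elasticities.
Buyer share = εs/(εs + |εd|) = 0.2/(0.2 + 2.8) = 1/15; seller share = |εd|/(εs + |εd|) = 14/15.
So producers capture 14/15 of the subsidy.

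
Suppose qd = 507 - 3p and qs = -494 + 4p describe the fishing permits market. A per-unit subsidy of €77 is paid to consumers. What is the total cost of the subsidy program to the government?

Pre-subsidy: 507 - 3p = -494 + 4p gives p* = 143, q* = 78.
With the rebate, buyers effectively pay pb = ps − 77, where ps is the price sellers receive.
Demand in terms of ps becomes qd = 507 − 3(ps − 77) = 738 - 3ps. Setting this equal to supply: 738 - 3ps = -494 + 4ps, so ps = 176.
Buyers pay pb = 176 − 77 = 99; q' = -494 + 4·176 = 210.
Government outlay = subsidy × quantity = 77 × 210 = 16170.

Government cost = €16170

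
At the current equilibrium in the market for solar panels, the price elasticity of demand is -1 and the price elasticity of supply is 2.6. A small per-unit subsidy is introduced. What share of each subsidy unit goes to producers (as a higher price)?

For a small subsidy around the equilibrium, the benefit split depends on the relative slopes, which at a point are proportional to the elasticities.
Buyer share = εs/(εs + |εd|) = 2.6/(2.6 + 1) = 13/18; seller share = |εd|/(εs + |εd|) = 5/18.
So producers capture 5/18 of the subsidy.

Producer share = 5/18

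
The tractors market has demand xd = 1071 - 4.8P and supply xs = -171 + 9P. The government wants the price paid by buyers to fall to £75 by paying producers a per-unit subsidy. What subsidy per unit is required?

At a buyer price of 75, quantity demanded is 1071 − 4.8·75 = 711.
Sellers supply 711 only when they receive Ps with -171 + 9·Ps = 711, i.e. Ps = 98.
s = Ps − Pb = 98 − 75 = 23.

Required subsidy s = £23 per unit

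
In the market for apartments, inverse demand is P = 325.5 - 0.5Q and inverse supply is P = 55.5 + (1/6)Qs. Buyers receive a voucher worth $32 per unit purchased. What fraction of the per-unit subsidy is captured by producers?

Producer share = 0.25

Pre-subsidy: 325.5 - 0.5Q = 55.5 + (1/6)Q gives Q* = 405 and P* = 123.
With the rebate, buyers effectively pay Pb = Ps − 32, where Ps is the price sellers receive.
On the curves, Pb = 325.5 - 0.5Q and Ps = 55.5 + (1/6)Q; the wedge Ps − Pb = 32 gives 55.5 + (1/6)Q − (325.5 - 0.5Q) = 32, so Q' = 453.
Then Pb = 325.5 − 0.5·453 = 99 and Ps = 55.5 + (1/6)·453 = 131.
Buyers' price falls by P* − Pb = 123 − 99 = 24; sellers' price rises by Ps − P* = 131 − 123 = 8.
So producers capture 8/32 = 0.25 of each unit of subsidy.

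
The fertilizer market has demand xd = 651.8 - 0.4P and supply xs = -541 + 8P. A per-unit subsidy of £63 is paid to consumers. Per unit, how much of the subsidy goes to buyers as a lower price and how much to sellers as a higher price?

Pre-subsidy: 651.8 - 0.4P = -541 + 8P gives P* = 142, x* = 595.
With the rebate, buyers effectively pay Pb = Ps − 63, where Ps is the price sellers receive.
Demand in terms of Ps becomes xd = 651.8 − 0.4(Ps − 63) = 677 - 0.4Ps. Setting this equal to supply: 677 - 0.4Ps = -541 + 8Ps, so Ps = 145.
Buyers pay Pb = 145 − 63 = 82; x' = -541 + 8·145 = 619.
Buyers' price falls by P* − Pb = 142 − 82 = 60; sellers' price rises by Ps − P* = 145 − 142 = 3.

Buyers gain £60 per unit; sellers gain £3 per unit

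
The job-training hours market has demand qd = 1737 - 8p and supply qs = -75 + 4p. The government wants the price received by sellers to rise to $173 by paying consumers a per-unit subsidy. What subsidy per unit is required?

Required subsidy s = $33 per unit

At a seller price of 173, quantity supplied is -75 + 4·173 = 617.
Buyers absorb 617 only when they pay pb with 1737 − 8·pb = 617, i.e. pb = 140.
s = ps − pb = 173 − 140 = 33.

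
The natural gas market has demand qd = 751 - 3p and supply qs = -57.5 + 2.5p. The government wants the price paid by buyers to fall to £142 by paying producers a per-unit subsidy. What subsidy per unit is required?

Required subsidy s = £11 per unit

At a buyer price of 142, quantity demanded is 751 − 3·142 = 325.
Sellers supply 325 only when they receive ps with -57.5 + 2.5·ps = 325, i.e. ps = 153.
s = ps − pb = 153 − 142 = 11.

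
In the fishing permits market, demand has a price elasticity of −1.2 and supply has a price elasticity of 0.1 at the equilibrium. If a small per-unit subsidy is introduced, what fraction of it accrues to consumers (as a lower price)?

Consumer share = 1/13

For a small subsidy around the equilibrium, the benefit split depends on the relative slopes, which at a point are proportional to the elasticities.
Buyer share = εs/(εs + |εd|) = 0.1/(0.1 + 1.2) = 1/13; seller share = |εd|/(εs + |εd|) = 12/13.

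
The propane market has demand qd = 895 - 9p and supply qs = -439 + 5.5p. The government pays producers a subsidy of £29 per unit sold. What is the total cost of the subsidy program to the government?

Government cost = £4814

Pre-subsidy: 895 - 9p = -439 + 5.5p gives p* = 92, q* = 67.
With the subsidy, sellers receive ps = pb + 29 for each unit, where pb is the price buyers pay.
Supply in terms of pb becomes qs = -439 + 5.5(pb + 29) = -279.5 + 5.5pb. Setting this equal to demand: 895 - 9pb = -279.5 + 5.5pb, so pb = 81.
Sellers receive ps = 81 + 29 = 110; q' = 895 − 9·81 = 166.
Government outlay = subsidy × quantity = 29 × 166 = 4814.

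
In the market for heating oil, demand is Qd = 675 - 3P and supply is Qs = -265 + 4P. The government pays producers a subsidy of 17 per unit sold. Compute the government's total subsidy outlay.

Pre-subsidy: 675 - 3P = -265 + 4P gives P* = 940/7, Q* = 1905/7.
With the subsidy, sellers receive Ps = Pb + 17 for each unit, where Pb is the price buyers pay.
Supply in terms of Pb becomes Qs = -265 + 4(Pb + 17) = -197 + 4Pb. Setting this equal to demand: 675 - 3Pb = -197 + 4Pb, so Pb = 872/7.
Sellers receive Ps = 872/7 + 17 = 991/7; Q' = 675 − 3·(872/7) = 2109/7.
Government outlay = subsidy × quantity = 17 × 2109/7 = 35853/7.

Government cost = 35853/7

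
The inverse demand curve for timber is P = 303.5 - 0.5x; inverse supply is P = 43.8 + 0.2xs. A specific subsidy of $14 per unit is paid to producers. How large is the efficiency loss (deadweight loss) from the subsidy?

Pre-subsidy: 303.5 - 0.5x = 43.8 + 0.2x gives x* = 371 and P* = 118.
With the subsidy, sellers receive Ps = Pb + 14 for each unit, where Pb is the price buyers pay.
On the curves, Pb = 303.5 - 0.5x and Ps = 43.8 + 0.2x; the wedge Ps − Pb = 14 gives 43.8 + 0.2x − (303.5 - 0.5x) = 14, so x' = 391.
Then Pb = 303.5 − 0.5·391 = 108 and Ps = 43.8 + 0.2·391 = 122.
The subsidy expands output by 391 − 371 = 20 past the efficient level; on those units the gap between marginal cost and willingness to pay runs from 0 up to 14.
DWL = ½ × 14 × 20 = 140.

Deadweight loss = $140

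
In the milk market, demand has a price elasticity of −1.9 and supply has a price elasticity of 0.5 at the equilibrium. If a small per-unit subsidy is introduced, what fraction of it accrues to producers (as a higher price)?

Producer share = 19/24

For a small subsidy around the equilibrium, the benefit split depends on the relative slopes, which at a point are proportional to the elasticities.
Buyer share = εs/(εs + |εd|) = 0.5/(0.5 + 1.9) = 5/24; seller share = |εd|/(εs + |εd|) = 19/24.
So producers capture 19/24 of the subsidy.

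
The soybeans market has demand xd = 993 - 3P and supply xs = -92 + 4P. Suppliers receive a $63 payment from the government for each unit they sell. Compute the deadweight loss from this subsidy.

Pre-subsidy: 993 - 3P = -92 + 4P gives P* = 155, x* = 528.
With the subsidy, sellers receive Ps = Pb + 63 for each unit, where Pb is the price buyers pay.
Supply in terms of Pb becomes xs = -92 + 4(Pb + 63) = 160 + 4Pb. Setting this equal to demand: 993 - 3Pb = 160 + 4Pb, so Pb = 119.
Sellers receive Ps = 119 + 63 = 182; x' = 993 − 3·119 = 636.
The subsidy expands output by 636 − 528 = 108 past the efficient level; on those units the gap between marginal cost and willingness to pay runs from 0 up to 63.
DWL = ½ × 63 × 108 = 3402.

Deadweight loss = $3402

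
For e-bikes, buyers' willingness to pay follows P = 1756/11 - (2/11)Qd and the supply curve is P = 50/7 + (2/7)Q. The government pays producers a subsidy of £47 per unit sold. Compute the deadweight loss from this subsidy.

Pre-subsidy: 1756/11 - (2/11)Q = 50/7 + (2/7)Q gives Q* = 1957/6 and P* = 301/3.
With the subsidy, sellers receive Ps = Pb + 47 for each unit, where Pb is the price buyers pay.
On the curves, Pb = 1756/11 - (2/11)Q and Ps = 50/7 + (2/7)Q; the wedge Ps − Pb = 47 gives 50/7 + (2/7)Q − (1756/11 - (2/11)Q) = 47, so Q' = 15361/36.
Then Pb = 1756/11 − (2/11)·(15361/36) = 1477/18 and Ps = 50/7 + (2/7)·(15361/36) = 2323/18.
The subsidy expands output by 15361/36 − 1957/6 = 3619/36 past the efficient level; on those units the gap between marginal cost and willingness to pay runs from 0 up to 47.
DWL = ½ × 47 × 3619/36 = 170093/72.

Deadweight loss = 170093/72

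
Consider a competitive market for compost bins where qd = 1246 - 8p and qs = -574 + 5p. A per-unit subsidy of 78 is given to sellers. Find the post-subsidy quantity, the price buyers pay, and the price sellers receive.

Pre-subsidy: 1246 - 8p = -574 + 5p gives p* = 140, q* = 126.
With the subsidy, sellers receive ps = pb + 78 for each unit, where pb is the price buyers pay.
Supply in terms of pb becomes qs = -574 + 5(pb + 78) = -184 + 5pb. Setting this equal to demand: 1246 - 8pb = -184 + 5pb, so pb = 110.
Sellers receive ps = 110 + 78 = 188; q' = 1246 − 8·110 = 366.

q' = 366; buyers pay 110; sellers receive 188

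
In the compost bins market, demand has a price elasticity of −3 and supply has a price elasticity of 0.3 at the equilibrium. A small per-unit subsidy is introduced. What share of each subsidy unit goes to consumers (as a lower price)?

For a small subsidy around the equilibrium, the benefit split depends on the relative slopes, which at a point are proportional to the elasticities.
Buyer share = εs/(εs + |εd|) = 0.3/(0.3 + 3) = 1/11; seller share = |εd|/(εs + |εd|) = 10/11.

Consumer share = 1/11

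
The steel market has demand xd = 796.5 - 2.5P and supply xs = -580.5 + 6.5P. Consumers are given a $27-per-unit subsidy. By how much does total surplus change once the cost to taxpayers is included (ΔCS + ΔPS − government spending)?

Pre-subsidy: 796.5 - 2.5P = -580.5 + 6.5P gives P* = 153, x* = 414.
With the rebate, buyers effectively pay Pb = Ps − 27, where Ps is the price sellers receive.
Demand in terms of Ps becomes xd = 796.5 − 2.5(Ps − 27) = 864 - 2.5Ps. Setting this equal to supply: 864 - 2.5Ps = -580.5 + 6.5Ps, so Ps = 160.5.
Buyers pay Pb = 160.5 − 27 = 133.5; x' = -580.5 + 6.5·160.5 = 462.75.
ΔCS = ½(414 + 462.75)(153 − 133.5) = 8548.3125; ΔPS = ½(414 + 462.75)(160.5 − 153) = 3287.8125.
Government spending = 27 × 462.75 = 12494.25.
Net change = 8548.3125 + 3287.8125 − 12494.25 = -658.125. The loss equals the DWL triangle ½·27·48.75.

Net change in total surplus = -$658.125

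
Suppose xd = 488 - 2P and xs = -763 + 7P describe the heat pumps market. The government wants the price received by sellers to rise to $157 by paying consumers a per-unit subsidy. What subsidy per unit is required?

At a seller price of 157, quantity supplied is -763 + 7·157 = 336.
Buyers absorb 336 only when they pay Pb with 488 − 2·Pb = 336, i.e. Pb = 76.
s = Ps − Pb = 157 − 76 = 81.

Required subsidy s = $81 per unit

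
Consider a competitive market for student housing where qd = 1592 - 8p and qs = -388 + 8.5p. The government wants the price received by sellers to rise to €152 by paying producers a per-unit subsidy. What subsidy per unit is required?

At a seller price of 152, quantity supplied is -388 + 8.5·152 = 904.
Buyers absorb 904 only when they pay pb with 1592 − 8·pb = 904, i.e. pb = 86.
s = ps − pb = 152 − 86 = 66.

Required subsidy s = €66 per unit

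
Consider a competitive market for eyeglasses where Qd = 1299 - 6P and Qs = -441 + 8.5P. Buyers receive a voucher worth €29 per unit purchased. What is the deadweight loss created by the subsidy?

Deadweight loss = €1479

Pre-subsidy: 1299 - 6P = -441 + 8.5P gives P* = 120, Q* = 579.
With the rebate, buyers effectively pay Pb = Ps − 29, where Ps is the price sellers receive.
Demand in terms of Ps becomes Qd = 1299 − 6(Ps − 29) = 1473 - 6Ps. Setting this equal to supply: 1473 - 6Ps = -441 + 8.5Ps, so Ps = 132.
Buyers pay Pb = 132 − 29 = 103; Q' = -441 + 8.5·132 = 681.
The subsidy expands output by 681 − 579 = 102 past the efficient level; on those units the gap between marginal cost and willingness to pay runs from 0 up to 29.
DWL = ½ × 29 × 102 = 1479.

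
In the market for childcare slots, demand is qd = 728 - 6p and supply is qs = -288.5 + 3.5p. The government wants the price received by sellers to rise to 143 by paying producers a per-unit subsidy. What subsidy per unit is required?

Required subsidy s = 57 per unit

At a seller price of 143, quantity supplied is -288.5 + 3.5·143 = 212.
Buyers absorb 212 only when they pay pb with 728 − 6·pb = 212, i.e. pb = 86.
s = ps − pb = 143 − 86 = 57.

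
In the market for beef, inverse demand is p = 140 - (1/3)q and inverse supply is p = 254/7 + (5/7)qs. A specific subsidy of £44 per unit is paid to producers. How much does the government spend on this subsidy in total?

Pre-subsidy: 140 - (1/3)q = 254/7 + (5/7)q gives q* = 99 and p* = 107.
With the subsidy, sellers receive ps = pb + 44 for each unit, where pb is the price buyers pay.
On the curves, pb = 140 - (1/3)q and ps = 254/7 + (5/7)q; the wedge ps − pb = 44 gives 254/7 + (5/7)q − (140 - (1/3)q) = 44, so q' = 141.
Then pb = 140 − (1/3)·141 = 93 and ps = 254/7 + (5/7)·141 = 137.
Government outlay = subsidy × quantity = 44 × 141 = 6204.

Government cost = £6204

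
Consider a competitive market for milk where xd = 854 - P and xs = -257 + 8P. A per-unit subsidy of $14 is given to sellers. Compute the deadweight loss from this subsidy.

Pre-subsidy: 854 - P = -257 + 8P gives P* = 1111/9, x* = 6575/9.
With the subsidy, sellers receive Ps = Pb + 14 for each unit, where Pb is the price buyers pay.
Supply in terms of Pb becomes xs = -257 + 8(Pb + 14) = -145 + 8Pb. Setting this equal to demand: 854 - Pb = -145 + 8Pb, so Pb = 111.
Sellers receive Ps = 111 + 14 = 125; x' = 854 − 1·111 = 743.
The subsidy expands output by 743 − 6575/9 = 112/9 past the efficient level; on those units the gap between marginal cost and willingness to pay runs from 0 up to 14.
DWL = ½ × 14 × 112/9 = 784/9.

Deadweight loss = 784/9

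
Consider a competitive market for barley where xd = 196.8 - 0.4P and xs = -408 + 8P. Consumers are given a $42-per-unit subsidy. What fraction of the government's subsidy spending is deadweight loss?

DWL / government spending = 1/23

Pre-subsidy: 196.8 - 0.4P = -408 + 8P gives P* = 72, x* = 168.
With the rebate, buyers effectively pay Pb = Ps − 42, where Ps is the price sellers receive.
Demand in terms of Ps becomes xd = 196.8 − 0.4(Ps − 42) = 213.6 - 0.4Ps. Setting this equal to supply: 213.6 - 0.4Ps = -408 + 8Ps, so Ps = 74.
Buyers pay Pb = 74 − 42 = 32; x' = -408 + 8·74 = 184.
ΔCS = ½(168 + 184)(72 − 32) = 7040; ΔPS = ½(168 + 184)(74 − 72) = 352.
Government spending = 42 × 184 = 7728.
DWL = ½ × 42 × (184 − 168) = 336; fraction = 336 / 7728 = 1/23.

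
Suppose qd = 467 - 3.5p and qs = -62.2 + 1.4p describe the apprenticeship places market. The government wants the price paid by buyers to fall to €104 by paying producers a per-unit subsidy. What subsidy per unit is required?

Required subsidy s = €14 per unit

At a buyer price of 104, quantity demanded is 467 − 3.5·104 = 103.
Sellers supply 103 only when they receive ps with -62.2 + 1.4·ps = 103, i.e. ps = 118.
s = ps − pb = 118 − 104 = 14.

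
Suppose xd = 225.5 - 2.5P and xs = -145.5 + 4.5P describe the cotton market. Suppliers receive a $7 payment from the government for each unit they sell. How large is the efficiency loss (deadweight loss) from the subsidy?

Pre-subsidy: 225.5 - 2.5P = -145.5 + 4.5P gives P* = 53, x* = 93.
With the subsidy, sellers receive Ps = Pb + 7 for each unit, where Pb is the price buyers pay.
Supply in terms of Pb becomes xs = -145.5 + 4.5(Pb + 7) = -114 + 4.5Pb. Setting this equal to demand: 225.5 - 2.5Pb = -114 + 4.5Pb, so Pb = 48.5.
Sellers receive Ps = 48.5 + 7 = 55.5; x' = 225.5 − 2.5·48.5 = 104.25.
The subsidy expands output by 104.25 − 93 = 11.25 past the efficient level; on those units the gap between marginal cost and willingness to pay runs from 0 up to 7.
DWL = ½ × 7 × 11.25 = 39.375.

Deadweight loss = $39.375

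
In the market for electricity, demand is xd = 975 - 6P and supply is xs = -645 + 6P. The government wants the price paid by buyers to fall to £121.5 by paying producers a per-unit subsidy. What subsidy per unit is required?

At a buyer price of 121.5, quantity demanded is 975 − 6·121.5 = 246.
Sellers supply 246 only when they receive Ps with -645 + 6·Ps = 246, i.e. Ps = 148.5.
s = Ps − Pb = 148.5 − 121.5 = 27.

Required subsidy s = £27 per unit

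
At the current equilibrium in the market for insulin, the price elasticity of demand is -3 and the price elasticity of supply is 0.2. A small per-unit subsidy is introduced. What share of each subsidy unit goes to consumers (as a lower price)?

For a small subsidy around the equilibrium, the benefit split depends on the relative slopes, which at a point are proportional to the elasticities.
Buyer share = εs/(εs + |εd|) = 0.2/(0.2 + 3) = 0.0625; seller share = |εd|/(εs + |εd|) = 0.9375.

Consumer share = 0.0625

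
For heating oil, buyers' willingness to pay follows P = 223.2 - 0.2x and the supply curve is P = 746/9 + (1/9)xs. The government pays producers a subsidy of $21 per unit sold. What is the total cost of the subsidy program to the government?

Pre-subsidy: 223.2 - 0.2x = 746/9 + (1/9)x gives x* = 451 and P* = 133.
With the subsidy, sellers receive Ps = Pb + 21 for each unit, where Pb is the price buyers pay.
On the curves, Pb = 223.2 - 0.2x and Ps = 746/9 + (1/9)x; the wedge Ps − Pb = 21 gives 746/9 + (1/9)x − (223.2 - 0.2x) = 21, so x' = 518.5.
Then Pb = 223.2 − 0.2·518.5 = 119.5 and Ps = 746/9 + (1/9)·518.5 = 140.5.
Government outlay = subsidy × quantity = 21 × 518.5 = 10888.5.

Government cost = $10888.5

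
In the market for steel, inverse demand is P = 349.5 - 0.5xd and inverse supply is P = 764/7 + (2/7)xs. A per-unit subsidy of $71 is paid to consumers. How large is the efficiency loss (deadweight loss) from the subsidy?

Deadweight loss = 35287/11

Pre-subsidy: 349.5 - 0.5x = 764/7 + (2/7)x gives x* = 3365/11 and P* = 2162/11.
With the rebate, buyers effectively pay Pb = Ps − 71, where Ps is the price sellers receive.
On the curves, Pb = 349.5 - 0.5x and Ps = 764/7 + (2/7)x; the wedge Ps − Pb = 71 gives 764/7 + (2/7)x − (349.5 - 0.5x) = 71, so x' = 4359/11.
Then Pb = 349.5 − 0.5·(4359/11) = 1665/11 and Ps = 764/7 + (2/7)·(4359/11) = 2446/11.
The subsidy expands output by 4359/11 − 3365/11 = 994/11 past the efficient level; on those units the gap between marginal cost and willingness to pay runs from 0 up to 71.
DWL = ½ × 71 × 994/11 = 35287/11.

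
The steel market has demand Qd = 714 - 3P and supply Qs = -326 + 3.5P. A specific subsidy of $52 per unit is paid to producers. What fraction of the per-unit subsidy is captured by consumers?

Consumer share = 7/13

Pre-subsidy: 714 - 3P = -326 + 3.5P gives P* = 160, Q* = 234.
With the subsidy, sellers receive Ps = Pb + 52 for each unit, where Pb is the price buyers pay.
Supply in terms of Pb becomes Qs = -326 + 3.5(Pb + 52) = -144 + 3.5Pb. Setting this equal to demand: 714 - 3Pb = -144 + 3.5Pb, so Pb = 132.
Sellers receive Ps = 132 + 52 = 184; Q' = 714 − 3·132 = 318.
Buyers' price falls by P* − Pb = 160 − 132 = 28; sellers' price rises by Ps − P* = 184 − 160 = 24.
So consumers capture 28/52 = 7/13 of each unit of subsidy.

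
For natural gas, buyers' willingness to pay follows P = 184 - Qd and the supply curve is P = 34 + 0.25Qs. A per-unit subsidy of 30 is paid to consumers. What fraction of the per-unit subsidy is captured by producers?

Pre-subsidy: 184 - Q = 34 + 0.25Q gives Q* = 120 and P* = 64.
With the rebate, buyers effectively pay Pb = Ps − 30, where Ps is the price sellers receive.
On the curves, Pb = 184 - Q and Ps = 34 + 0.25Q; the wedge Ps − Pb = 30 gives 34 + 0.25Q − (184 - Q) = 30, so Q' = 144.
Then Pb = 184 − 1·144 = 40 and Ps = 34 + 0.25·144 = 70.
Buyers' price falls by P* − Pb = 64 − 40 = 24; sellers' price rises by Ps − P* = 70 − 64 = 6.
So producers capture 6/30 = 0.2 of each unit of subsidy.

Producer share = 0.2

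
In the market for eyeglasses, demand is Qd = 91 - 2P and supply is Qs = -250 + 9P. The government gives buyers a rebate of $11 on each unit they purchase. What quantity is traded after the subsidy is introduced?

Q' = 47

Pre-subsidy: 91 - 2P = -250 + 9P gives P* = 31, Q* = 29.
With the rebate, buyers effectively pay Pb = Ps − 11, where Ps is the price sellers receive.
Demand in terms of Ps becomes Qd = 91 − 2(Ps − 11) = 113 - 2Ps. Setting this equal to supply: 113 - 2Ps = -250 + 9Ps, so Ps = 33.
Buyers pay Pb = 33 − 11 = 22; Q' = -250 + 9·33 = 47.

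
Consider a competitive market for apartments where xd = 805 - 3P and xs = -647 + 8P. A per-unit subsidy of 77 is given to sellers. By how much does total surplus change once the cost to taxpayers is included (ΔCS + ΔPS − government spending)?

Net change in total surplus = -6468

Pre-subsidy: 805 - 3P = -647 + 8P gives P* = 132, x* = 409.
With the subsidy, sellers receive Ps = Pb + 77 for each unit, where Pb is the price buyers pay.
Supply in terms of Pb becomes xs = -647 + 8(Pb + 77) = -31 + 8Pb. Setting this equal to demand: 805 - 3Pb = -31 + 8Pb, so Pb = 76.
Sellers receive Ps = 76 + 77 = 153; x' = 805 − 3·76 = 577.
ΔCS = ½(409 + 577)(132 − 76) = 27608; ΔPS = ½(409 + 577)(153 − 132) = 10353.
Government spending = 77 × 577 = 44429.
Net change = 27608 + 10353 − 44429 = -6468. The loss equals the DWL triangle ½·77·168.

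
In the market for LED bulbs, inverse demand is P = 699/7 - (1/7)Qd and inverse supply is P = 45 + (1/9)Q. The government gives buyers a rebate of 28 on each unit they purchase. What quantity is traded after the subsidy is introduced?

Pre-subsidy: 699/7 - (1/7)Q = 45 + (1/9)Q gives Q* = 216 and P* = 69.
With the rebate, buyers effectively pay Pb = Ps − 28, where Ps is the price sellers receive.
On the curves, Pb = 699/7 - (1/7)Q and Ps = 45 + (1/9)Q; the wedge Ps − Pb = 28 gives 45 + (1/9)Q − (699/7 - (1/7)Q) = 28, so Q' = 326.25.
Then Pb = 699/7 − (1/7)·326.25 = 53.25 and Ps = 45 + (1/9)·326.25 = 81.25.

Q' = 326.25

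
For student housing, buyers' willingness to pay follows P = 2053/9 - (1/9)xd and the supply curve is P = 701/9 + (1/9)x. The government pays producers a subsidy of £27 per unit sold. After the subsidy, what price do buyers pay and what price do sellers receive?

Pre-subsidy: 2053/9 - (1/9)x = 701/9 + (1/9)x gives x* = 676 and P* = 153.
With the subsidy, sellers receive Ps = Pb + 27 for each unit, where Pb is the price buyers pay.
On the curves, Pb = 2053/9 - (1/9)x and Ps = 701/9 + (1/9)x; the wedge Ps − Pb = 27 gives 701/9 + (1/9)x − (2053/9 - (1/9)x) = 27, so x' = 797.5.
Then Pb = 2053/9 − (1/9)·797.5 = 139.5 and Ps = 701/9 + (1/9)·797.5 = 166.5.

Buyers pay £139.5; sellers receive £166.5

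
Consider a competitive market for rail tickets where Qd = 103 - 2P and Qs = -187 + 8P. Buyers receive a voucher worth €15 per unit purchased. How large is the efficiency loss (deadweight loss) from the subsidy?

Pre-subsidy: 103 - 2P = -187 + 8P gives P* = 29, Q* = 45.
With the rebate, buyers effectively pay Pb = Ps − 15, where Ps is the price sellers receive.
Demand in terms of Ps becomes Qd = 103 − 2(Ps − 15) = 133 - 2Ps. Setting this equal to supply: 133 - 2Ps = -187 + 8Ps, so Ps = 32.
Buyers pay Pb = 32 − 15 = 17; Q' = -187 + 8·32 = 69.
The subsidy expands output by 69 − 45 = 24 past the efficient level; on those units the gap between marginal cost and willingness to pay runs from 0 up to 15.
DWL = ½ × 15 × 24 = 180.

Deadweight loss = €180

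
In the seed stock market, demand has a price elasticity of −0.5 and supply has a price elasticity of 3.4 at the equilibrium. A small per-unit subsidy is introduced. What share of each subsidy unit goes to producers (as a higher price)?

Producer share = 5/39

For a small subsidy around the equilibrium, the benefit split depends on the relative slopes, which at a point are proportional to the elasticities.
Buyer share = εs/(εs + |εd|) = 3.4/(3.4 + 0.5) = 34/39; seller share = |εd|/(εs + |εd|) = 5/39.
So producers capture 5/39 of the subsidy.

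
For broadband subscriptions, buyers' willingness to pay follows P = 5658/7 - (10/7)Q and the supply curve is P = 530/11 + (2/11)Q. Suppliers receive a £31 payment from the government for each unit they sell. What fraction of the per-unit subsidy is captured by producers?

Producer share = 7/62

Pre-subsidy: 5658/7 - (10/7)Q = 530/11 + (2/11)Q gives Q* = 472 and P* = 134.
With the subsidy, sellers receive Ps = Pb + 31 for each unit, where Pb is the price buyers pay.
On the curves, Pb = 5658/7 - (10/7)Q and Ps = 530/11 + (2/11)Q; the wedge Ps − Pb = 31 gives 530/11 + (2/11)Q − (5658/7 - (10/7)Q) = 31, so Q' = 491.25.
Then Pb = 5658/7 − (10/7)·491.25 = 106.5 and Ps = 530/11 + (2/11)·491.25 = 137.5.
Buyers' price falls by P* − Pb = 134 − 106.5 = 27.5; sellers' price rises by Ps − P* = 137.5 − 134 = 3.5.
So producers capture 3.5/31 = 7/62 of each unit of subsidy.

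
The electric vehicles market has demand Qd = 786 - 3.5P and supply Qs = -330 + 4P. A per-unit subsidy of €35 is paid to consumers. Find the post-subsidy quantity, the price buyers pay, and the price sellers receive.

Pre-subsidy: 786 - 3.5P = -330 + 4P gives P* = 148.8, Q* = 265.2.
With the rebate, buyers effectively pay Pb = Ps − 35, where Ps is the price sellers receive.
Demand in terms of Ps becomes Qd = 786 − 3.5(Ps − 35) = 908.5 - 3.5Ps. Setting this equal to supply: 908.5 - 3.5Ps = -330 + 4Ps, so Ps = 2477/15.
Buyers pay Pb = 2477/15 − 35 = 1952/15; Q' = -330 + 4·(2477/15) = 4958/15.

Q' = 4958/15; buyers pay 1952/15; sellers receive 2477/15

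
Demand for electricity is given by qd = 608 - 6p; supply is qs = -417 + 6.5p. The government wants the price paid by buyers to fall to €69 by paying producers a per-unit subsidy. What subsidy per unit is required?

At a buyer price of 69, quantity demanded is 608 − 6·69 = 194.
Sellers supply 194 only when they receive ps with -417 + 6.5·ps = 194, i.e. ps = 94.
s = ps − pb = 94 − 69 = 25.

Required subsidy s = €25 per unit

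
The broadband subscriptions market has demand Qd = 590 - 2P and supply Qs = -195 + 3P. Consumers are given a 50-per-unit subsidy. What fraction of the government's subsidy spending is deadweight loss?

Pre-subsidy: 590 - 2P = -195 + 3P gives P* = 157, Q* = 276.
With the rebate, buyers effectively pay Pb = Ps − 50, where Ps is the price sellers receive.
Demand in terms of Ps becomes Qd = 590 − 2(Ps − 50) = 690 - 2Ps. Setting this equal to supply: 690 - 2Ps = -195 + 3Ps, so Ps = 177.
Buyers pay Pb = 177 − 50 = 127; Q' = -195 + 3·177 = 336.
ΔCS = ½(276 + 336)(157 − 127) = 9180; ΔPS = ½(276 + 336)(177 − 157) = 6120.
Government spending = 50 × 336 = 16800.
DWL = ½ × 50 × (336 − 276) = 1500; fraction = 1500 / 16800 = 5/56.

DWL / government spending = 5/56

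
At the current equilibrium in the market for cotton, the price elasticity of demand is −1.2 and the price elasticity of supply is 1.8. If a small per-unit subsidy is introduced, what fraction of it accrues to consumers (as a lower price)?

Consumer share = 0.6

For a small subsidy around the equilibrium, the benefit split depends on the relative slopes, which at a point are proportional to the elasticities.
Buyer share = εs/(εs + |εd|) = 1.8/(1.8 + 1.2) = 0.6; seller share = |εd|/(εs + |εd|) = 0.4.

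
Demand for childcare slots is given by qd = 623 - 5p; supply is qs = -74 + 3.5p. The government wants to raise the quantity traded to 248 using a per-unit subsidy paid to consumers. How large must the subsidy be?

Required subsidy s = 17 per unit

At q = 248, invert demand for the buyer price: pb = (623 − 248)/5 = 75; invert supply for the seller price: ps = (248 − (-74))/3.5 = 92.
The subsidy must fill the gap: s = ps − pb = 92 − 75 = 17.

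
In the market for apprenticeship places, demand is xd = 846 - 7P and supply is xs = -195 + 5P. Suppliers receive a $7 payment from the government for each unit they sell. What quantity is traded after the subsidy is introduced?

x' = 1555/6

Pre-subsidy: 846 - 7P = -195 + 5P gives P* = 86.75, x* = 238.75.
With the subsidy, sellers receive Ps = Pb + 7 for each unit, where Pb is the price buyers pay.
Supply in terms of Pb becomes xs = -195 + 5(Pb + 7) = -160 + 5Pb. Setting this equal to demand: 846 - 7Pb = -160 + 5Pb, so Pb = 503/6.
Sellers receive Ps = 503/6 + 7 = 545/6; x' = 846 − 7·(503/6) = 1555/6.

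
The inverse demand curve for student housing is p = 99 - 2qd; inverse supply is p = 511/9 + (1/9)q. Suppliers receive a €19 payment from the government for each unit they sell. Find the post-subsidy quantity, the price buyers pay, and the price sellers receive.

Pre-subsidy: 99 - 2q = 511/9 + (1/9)q gives q* = 20 and p* = 59.
With the subsidy, sellers receive ps = pb + 19 for each unit, where pb is the price buyers pay.
On the curves, pb = 99 - 2q and ps = 511/9 + (1/9)q; the wedge ps − pb = 19 gives 511/9 + (1/9)q − (99 - 2q) = 19, so q' = 29.
Then pb = 99 − 2·29 = 41 and ps = 511/9 + (1/9)·29 = 60.

q' = 29; buyers pay €41; sellers receive €60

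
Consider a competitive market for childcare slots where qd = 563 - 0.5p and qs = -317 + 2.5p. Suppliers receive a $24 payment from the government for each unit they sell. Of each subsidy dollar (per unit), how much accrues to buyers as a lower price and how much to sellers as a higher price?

Buyers gain $20 per unit; sellers gain $4 per unit

Pre-subsidy: 563 - 0.5p = -317 + 2.5p gives p* = 880/3, q* = 1249/3.
With the subsidy, sellers receive ps = pb + 24 for each unit, where pb is the price buyers pay.
Supply in terms of pb becomes qs = -317 + 2.5(pb + 24) = -257 + 2.5pb. Setting this equal to demand: 563 - 0.5pb = -257 + 2.5pb, so pb = 820/3.
Sellers receive ps = 820/3 + 24 = 892/3; q' = 563 − 0.5·(820/3) = 1279/3.
Buyers' price falls by p* − pb = 880/3 − 820/3 = 20; sellers' price rises by ps − p* = 892/3 − 880/3 = 4.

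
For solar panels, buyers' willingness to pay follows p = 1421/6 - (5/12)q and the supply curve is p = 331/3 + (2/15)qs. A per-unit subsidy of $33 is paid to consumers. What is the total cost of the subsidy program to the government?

Pre-subsidy: 1421/6 - (5/12)q = 331/3 + (2/15)q gives q* = 230 and p* = 141.
With the rebate, buyers effectively pay pb = ps − 33, where ps is the price sellers receive.
On the curves, pb = 1421/6 - (5/12)q and ps = 331/3 + (2/15)q; the wedge ps − pb = 33 gives 331/3 + (2/15)q − (1421/6 - (5/12)q) = 33, so q' = 290.
Then pb = 1421/6 − (5/12)·290 = 116 and ps = 331/3 + (2/15)·290 = 149.
Government outlay = subsidy × quantity = 33 × 290 = 9570.

Government cost = $9570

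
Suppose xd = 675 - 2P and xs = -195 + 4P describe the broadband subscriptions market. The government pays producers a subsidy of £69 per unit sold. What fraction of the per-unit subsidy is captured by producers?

Producer share = 1/3

Pre-subsidy: 675 - 2P = -195 + 4P gives P* = 145, x* = 385.
With the subsidy, sellers receive Ps = Pb + 69 for each unit, where Pb is the price buyers pay.
Supply in terms of Pb becomes xs = -195 + 4(Pb + 69) = 81 + 4Pb. Setting this equal to demand: 675 - 2Pb = 81 + 4Pb, so Pb = 99.
Sellers receive Ps = 99 + 69 = 168; x' = 675 − 2·99 = 477.
Buyers' price falls by P* − Pb = 145 − 99 = 46; sellers' price rises by Ps − P* = 168 − 145 = 23.
So producers capture 23/69 = 1/3 of each unit of subsidy.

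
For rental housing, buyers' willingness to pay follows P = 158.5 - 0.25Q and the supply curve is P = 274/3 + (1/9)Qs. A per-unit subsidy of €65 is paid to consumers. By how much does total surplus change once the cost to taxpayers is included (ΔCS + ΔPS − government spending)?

Pre-subsidy: 158.5 - 0.25Q = 274/3 + (1/9)Q gives Q* = 186 and P* = 112.
With the rebate, buyers effectively pay Pb = Ps − 65, where Ps is the price sellers receive.
On the curves, Pb = 158.5 - 0.25Q and Ps = 274/3 + (1/9)Q; the wedge Ps − Pb = 65 gives 274/3 + (1/9)Q − (158.5 - 0.25Q) = 65, so Q' = 366.
Then Pb = 158.5 − 0.25·366 = 67 and Ps = 274/3 + (1/9)·366 = 132.
ΔCS = ½(186 + 366)(112 − 67) = 12420; ΔPS = ½(186 + 366)(132 − 112) = 5520.
Government spending = 65 × 366 = 23790.
Net change = 12420 + 5520 − 23790 = -5850. The loss equals the DWL triangle ½·65·180.

Net change in total surplus = -€5850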